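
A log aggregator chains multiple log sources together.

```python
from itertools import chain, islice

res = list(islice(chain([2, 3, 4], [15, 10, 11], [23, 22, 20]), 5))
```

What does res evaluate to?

Step 1: chain([2, 3, 4], [15, 10, 11], [23, 22, 20]) = [2, 3, 4, 15, 10, 11, 23, 22, 20].
Step 2: islice takes first 5 elements: [2, 3, 4, 15, 10].
Therefore res = [2, 3, 4, 15, 10].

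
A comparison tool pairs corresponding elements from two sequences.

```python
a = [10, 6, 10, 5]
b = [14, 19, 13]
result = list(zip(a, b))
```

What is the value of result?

Step 1: zip stops at shortest (len(a)=4, len(b)=3):
  Index 0: (10, 14)
  Index 1: (6, 19)
  Index 2: (10, 13)
Step 2: Last element of a (5) has no pair, dropped.
Therefore result = [(10, 14), (6, 19), (10, 13)].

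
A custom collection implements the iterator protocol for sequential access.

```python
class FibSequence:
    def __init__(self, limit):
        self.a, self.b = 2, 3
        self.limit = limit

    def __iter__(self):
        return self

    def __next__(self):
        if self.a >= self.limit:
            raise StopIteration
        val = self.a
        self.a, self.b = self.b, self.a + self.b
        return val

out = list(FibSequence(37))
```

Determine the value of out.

Step 1: Fibonacci-like sequence (a=2, b=3) until >= 37:
  Yield 2, then a,b = 3,5
  Yield 3, then a,b = 5,8
  Yield 5, then a,b = 8,13
  Yield 8, then a,b = 13,21
  Yield 13, then a,b = 21,34
  Yield 21, then a,b = 34,55
  Yield 34, then a,b = 55,89
Step 2: 55 >= 37, stop.
Therefore out = [2, 3, 5, 8, 13, 21, 34].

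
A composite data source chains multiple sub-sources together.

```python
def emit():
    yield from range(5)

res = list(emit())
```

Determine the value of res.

Step 1: yield from delegates to the iterable, yielding each element.
Step 2: Collected values: [0, 1, 2, 3, 4].
Therefore res = [0, 1, 2, 3, 4].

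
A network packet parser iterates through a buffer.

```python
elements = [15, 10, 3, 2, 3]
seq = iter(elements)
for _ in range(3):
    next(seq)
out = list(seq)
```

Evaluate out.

Step 1: Create iterator over [15, 10, 3, 2, 3].
Step 2: Advance 3 positions (consuming [15, 10, 3]).
Step 3: list() collects remaining elements: [2, 3].
Therefore out = [2, 3].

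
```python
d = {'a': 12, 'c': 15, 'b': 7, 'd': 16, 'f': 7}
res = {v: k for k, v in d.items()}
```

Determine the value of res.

Step 1: Invert dict (swap keys and values):
  'a': 12 -> 12: 'a'
  'c': 15 -> 15: 'c'
  'b': 7 -> 7: 'b'
  'd': 16 -> 16: 'd'
  'f': 7 -> 7: 'f'
Therefore res = {12: 'a', 15: 'c', 7: 'f', 16: 'd'}.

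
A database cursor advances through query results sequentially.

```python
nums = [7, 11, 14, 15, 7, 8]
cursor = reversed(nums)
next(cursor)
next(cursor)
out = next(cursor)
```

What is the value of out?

Step 1: reversed([7, 11, 14, 15, 7, 8]) gives iterator: [8, 7, 15, 14, 11, 7].
Step 2: First next() = 8, second next() = 7.
Step 3: Third next() = 15.
Therefore out = 15.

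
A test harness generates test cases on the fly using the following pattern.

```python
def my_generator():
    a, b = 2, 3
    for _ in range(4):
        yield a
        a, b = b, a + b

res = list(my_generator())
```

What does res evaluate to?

Step 1: Fibonacci-like sequence starting with a=2, b=3:
  Iteration 1: yield a=2, then a,b = 3,5
  Iteration 2: yield a=3, then a,b = 5,8
  Iteration 3: yield a=5, then a,b = 8,13
  Iteration 4: yield a=8, then a,b = 13,21
Therefore res = [2, 3, 5, 8].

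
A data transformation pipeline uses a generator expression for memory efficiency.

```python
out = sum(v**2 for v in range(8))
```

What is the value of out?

Step 1: Compute v**2 for each v in range(8):
  v=0: 0**2 = 0
  v=1: 1**2 = 1
  v=2: 2**2 = 4
  v=3: 3**2 = 9
  v=4: 4**2 = 16
  v=5: 5**2 = 25
  v=6: 6**2 = 36
  v=7: 7**2 = 49
Step 2: sum = 0 + 1 + 4 + 9 + 16 + 25 + 36 + 49 = 140.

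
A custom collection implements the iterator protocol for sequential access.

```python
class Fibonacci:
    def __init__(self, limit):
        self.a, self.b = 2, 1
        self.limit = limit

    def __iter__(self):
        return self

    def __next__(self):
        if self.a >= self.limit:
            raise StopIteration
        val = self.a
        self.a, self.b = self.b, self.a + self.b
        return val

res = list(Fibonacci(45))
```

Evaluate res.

Step 1: Fibonacci-like sequence (a=2, b=1) until >= 45:
  Yield 2, then a,b = 1,3
  Yield 1, then a,b = 3,4
  Yield 3, then a,b = 4,7
  Yield 4, then a,b = 7,11
  Yield 7, then a,b = 11,18
  Yield 11, then a,b = 18,29
  Yield 18, then a,b = 29,47
  Yield 29, then a,b = 47,76
Step 2: 47 >= 45, stop.
Therefore res = [2, 1, 3, 4, 7, 11, 18, 29].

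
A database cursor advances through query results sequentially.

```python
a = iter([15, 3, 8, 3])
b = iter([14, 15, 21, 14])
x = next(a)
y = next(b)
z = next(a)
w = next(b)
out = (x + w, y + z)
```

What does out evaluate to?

Step 1: a iterates [15, 3, 8, 3], b iterates [14, 15, 21, 14].
Step 2: x = next(a) = 15, y = next(b) = 14.
Step 3: z = next(a) = 3, w = next(b) = 15.
Step 4: out = (15 + 15, 14 + 3) = (30, 17).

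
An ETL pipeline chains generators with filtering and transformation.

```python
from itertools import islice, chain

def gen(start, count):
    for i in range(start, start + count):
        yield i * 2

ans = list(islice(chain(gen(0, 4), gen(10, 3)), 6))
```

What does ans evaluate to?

Step 1: gen(0, 4) yields [0, 2, 4, 6].
Step 2: gen(10, 3) yields [20, 22, 24].
Step 3: chain concatenates: [0, 2, 4, 6, 20, 22, 24].
Step 4: islice takes first 6: [0, 2, 4, 6, 20, 22].
Therefore ans = [0, 2, 4, 6, 20, 22].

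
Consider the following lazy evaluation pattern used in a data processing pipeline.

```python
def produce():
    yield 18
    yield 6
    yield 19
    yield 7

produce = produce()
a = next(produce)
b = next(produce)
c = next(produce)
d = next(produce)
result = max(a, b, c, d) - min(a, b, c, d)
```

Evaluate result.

Step 1: Create generator and consume all values:
  a = next(produce) = 18
  b = next(produce) = 6
  c = next(produce) = 19
  d = next(produce) = 7
Step 2: max = 19, min = 6, result = 19 - 6 = 13.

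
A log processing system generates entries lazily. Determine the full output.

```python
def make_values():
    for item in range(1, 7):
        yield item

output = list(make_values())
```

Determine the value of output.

Step 1: The generator yields each value from range(1, 7).
Step 2: list() consumes all yields: [1, 2, 3, 4, 5, 6].
Therefore output = [1, 2, 3, 4, 5, 6].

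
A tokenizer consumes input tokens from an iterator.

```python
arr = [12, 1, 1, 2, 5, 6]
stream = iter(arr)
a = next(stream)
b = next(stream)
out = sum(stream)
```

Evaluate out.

Step 1: Create iterator over [12, 1, 1, 2, 5, 6].
Step 2: a = next() = 12, b = next() = 1.
Step 3: sum() of remaining [1, 2, 5, 6] = 14.
Therefore out = 14.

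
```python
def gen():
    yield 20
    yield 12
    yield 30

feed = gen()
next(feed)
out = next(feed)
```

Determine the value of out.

Step 1: gen() creates a generator.
Step 2: next(feed) yields 20 (consumed and discarded).
Step 3: next(feed) yields 12, assigned to out.
Therefore out = 12.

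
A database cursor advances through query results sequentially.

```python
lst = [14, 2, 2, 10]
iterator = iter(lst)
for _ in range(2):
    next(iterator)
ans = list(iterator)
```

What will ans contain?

Step 1: Create iterator over [14, 2, 2, 10].
Step 2: Advance 2 positions (consuming [14, 2]).
Step 3: list() collects remaining elements: [2, 10].
Therefore ans = [2, 10].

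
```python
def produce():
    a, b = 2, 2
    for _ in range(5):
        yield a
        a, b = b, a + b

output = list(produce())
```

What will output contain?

Step 1: Fibonacci-like sequence starting with a=2, b=2:
  Iteration 1: yield a=2, then a,b = 2,4
  Iteration 2: yield a=2, then a,b = 4,6
  Iteration 3: yield a=4, then a,b = 6,10
  Iteration 4: yield a=6, then a,b = 10,16
  Iteration 5: yield a=10, then a,b = 16,26
Therefore output = [2, 2, 4, 6, 10].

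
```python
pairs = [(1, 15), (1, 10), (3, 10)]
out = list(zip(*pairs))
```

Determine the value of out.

Step 1: zip(*pairs) transposes: unzips [(1, 15), (1, 10), (3, 10)] into separate sequences.
Step 2: First elements: (1, 1, 3), second elements: (15, 10, 10).
Therefore out = [(1, 1, 3), (15, 10, 10)].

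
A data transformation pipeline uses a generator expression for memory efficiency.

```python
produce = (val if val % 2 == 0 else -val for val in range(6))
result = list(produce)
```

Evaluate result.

Step 1: For each val in range(6), yield val if even, else -val:
  val=0: even, yield 0
  val=1: odd, yield -1
  val=2: even, yield 2
  val=3: odd, yield -3
  val=4: even, yield 4
  val=5: odd, yield -5
Therefore result = [0, -1, 2, -3, 4, -5].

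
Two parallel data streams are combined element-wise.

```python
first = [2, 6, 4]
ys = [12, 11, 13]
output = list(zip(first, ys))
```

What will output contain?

Step 1: zip pairs elements at same index:
  Index 0: (2, 12)
  Index 1: (6, 11)
  Index 2: (4, 13)
Therefore output = [(2, 12), (6, 11), (4, 13)].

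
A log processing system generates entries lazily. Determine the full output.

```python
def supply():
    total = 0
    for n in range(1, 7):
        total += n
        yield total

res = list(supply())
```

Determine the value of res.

Step 1: Generator accumulates running sum:
  n=1: total = 1, yield 1
  n=2: total = 3, yield 3
  n=3: total = 6, yield 6
  n=4: total = 10, yield 10
  n=5: total = 15, yield 15
  n=6: total = 21, yield 21
Therefore res = [1, 3, 6, 10, 15, 21].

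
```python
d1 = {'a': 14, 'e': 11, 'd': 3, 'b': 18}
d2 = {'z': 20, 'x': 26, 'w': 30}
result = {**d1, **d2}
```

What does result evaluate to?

Step 1: Merge d1 and d2 (d2 values override on key conflicts).
Step 2: d1 has keys ['a', 'e', 'd', 'b'], d2 has keys ['z', 'x', 'w'].
Therefore result = {'a': 14, 'e': 11, 'd': 3, 'b': 18, 'z': 20, 'x': 26, 'w': 30}.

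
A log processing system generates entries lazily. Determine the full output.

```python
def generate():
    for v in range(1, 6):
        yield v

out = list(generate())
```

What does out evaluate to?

Step 1: The generator yields each value from range(1, 6).
Step 2: list() consumes all yields: [1, 2, 3, 4, 5].
Therefore out = [1, 2, 3, 4, 5].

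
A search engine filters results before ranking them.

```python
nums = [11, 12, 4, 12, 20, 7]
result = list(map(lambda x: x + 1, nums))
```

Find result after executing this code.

Step 1: Apply lambda x: x + 1 to each element:
  11 -> 12
  12 -> 13
  4 -> 5
  12 -> 13
  20 -> 21
  7 -> 8
Therefore result = [12, 13, 5, 13, 21, 8].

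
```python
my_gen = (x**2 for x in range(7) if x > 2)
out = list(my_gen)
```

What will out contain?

Step 1: For range(7), keep x > 2, then square:
  x=0: 0 <= 2, excluded
  x=1: 1 <= 2, excluded
  x=2: 2 <= 2, excluded
  x=3: 3 > 2, yield 3**2 = 9
  x=4: 4 > 2, yield 4**2 = 16
  x=5: 5 > 2, yield 5**2 = 25
  x=6: 6 > 2, yield 6**2 = 36
Therefore out = [9, 16, 25, 36].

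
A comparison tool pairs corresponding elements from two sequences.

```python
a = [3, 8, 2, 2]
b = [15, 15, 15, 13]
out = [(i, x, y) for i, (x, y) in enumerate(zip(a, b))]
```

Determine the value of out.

Step 1: enumerate(zip(a, b)) gives index with paired elements:
  i=0: (3, 15)
  i=1: (8, 15)
  i=2: (2, 15)
  i=3: (2, 13)
Therefore out = [(0, 3, 15), (1, 8, 15), (2, 2, 15), (3, 2, 13)].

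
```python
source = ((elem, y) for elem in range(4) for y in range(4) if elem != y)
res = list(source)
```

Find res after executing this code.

Step 1: Nested generator over range(4) x range(4) where elem != y:
  (0, 0): excluded (elem == y)
  (0, 1): included
  (0, 2): included
  (0, 3): included
  (1, 0): included
  (1, 1): excluded (elem == y)
  (1, 2): included
  (1, 3): included
  (2, 0): included
  (2, 1): included
  (2, 2): excluded (elem == y)
  (2, 3): included
  (3, 0): included
  (3, 1): included
  (3, 2): included
  (3, 3): excluded (elem == y)
Therefore res = [(0, 1), (0, 2), (0, 3), (1, 0), (1, 2), (1, 3), (2, 0), (2, 1), (2, 3), (3, 0), (3, 1), (3, 2)].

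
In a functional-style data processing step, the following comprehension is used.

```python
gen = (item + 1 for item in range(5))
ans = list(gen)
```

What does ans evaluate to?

Step 1: For each item in range(5), compute item+1:
  item=0: 0+1 = 1
  item=1: 1+1 = 2
  item=2: 2+1 = 3
  item=3: 3+1 = 4
  item=4: 4+1 = 5
Therefore ans = [1, 2, 3, 4, 5].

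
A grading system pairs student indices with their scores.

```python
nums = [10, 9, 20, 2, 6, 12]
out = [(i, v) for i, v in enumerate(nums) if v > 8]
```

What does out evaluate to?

Step 1: Filter enumerate([10, 9, 20, 2, 6, 12]) keeping v > 8:
  (0, 10): 10 > 8, included
  (1, 9): 9 > 8, included
  (2, 20): 20 > 8, included
  (3, 2): 2 <= 8, excluded
  (4, 6): 6 <= 8, excluded
  (5, 12): 12 > 8, included
Therefore out = [(0, 10), (1, 9), (2, 20), (5, 12)].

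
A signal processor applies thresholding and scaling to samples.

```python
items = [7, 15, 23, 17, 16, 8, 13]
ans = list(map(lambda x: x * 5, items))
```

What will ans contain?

Step 1: Apply lambda x: x * 5 to each element:
  7 -> 35
  15 -> 75
  23 -> 115
  17 -> 85
  16 -> 80
  8 -> 40
  13 -> 65
Therefore ans = [35, 75, 115, 85, 80, 40, 65].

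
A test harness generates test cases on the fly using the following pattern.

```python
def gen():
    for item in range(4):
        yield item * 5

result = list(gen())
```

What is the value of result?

Step 1: For each item in range(4), yield item * 5:
  item=0: yield 0 * 5 = 0
  item=1: yield 1 * 5 = 5
  item=2: yield 2 * 5 = 10
  item=3: yield 3 * 5 = 15
Therefore result = [0, 5, 10, 15].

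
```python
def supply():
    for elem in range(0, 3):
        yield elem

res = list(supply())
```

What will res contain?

Step 1: The generator yields each value from range(0, 3).
Step 2: list() consumes all yields: [0, 1, 2].
Therefore res = [0, 1, 2].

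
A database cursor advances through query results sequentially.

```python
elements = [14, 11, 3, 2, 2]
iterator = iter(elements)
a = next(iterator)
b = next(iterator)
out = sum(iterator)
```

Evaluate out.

Step 1: Create iterator over [14, 11, 3, 2, 2].
Step 2: a = next() = 14, b = next() = 11.
Step 3: sum() of remaining [3, 2, 2] = 7.
Therefore out = 7.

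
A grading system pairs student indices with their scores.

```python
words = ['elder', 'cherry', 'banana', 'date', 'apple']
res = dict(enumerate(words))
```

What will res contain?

Step 1: enumerate pairs indices with words:
  0 -> 'elder'
  1 -> 'cherry'
  2 -> 'banana'
  3 -> 'date'
  4 -> 'apple'
Therefore res = {0: 'elder', 1: 'cherry', 2: 'banana', 3: 'date', 4: 'apple'}.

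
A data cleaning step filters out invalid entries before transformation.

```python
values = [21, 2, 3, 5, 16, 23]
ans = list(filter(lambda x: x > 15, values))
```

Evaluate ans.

Step 1: Filter elements > 15:
  21: kept
  2: removed
  3: removed
  5: removed
  16: kept
  23: kept
Therefore ans = [21, 16, 23].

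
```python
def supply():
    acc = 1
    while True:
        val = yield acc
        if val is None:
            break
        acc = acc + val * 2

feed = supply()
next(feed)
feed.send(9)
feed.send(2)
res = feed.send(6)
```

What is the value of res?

Step 1: next() -> yield acc=1.
Step 2: send(9) -> val=9, acc = 1 + 9*2 = 19, yield 19.
Step 3: send(2) -> val=2, acc = 19 + 2*2 = 23, yield 23.
Step 4: send(6) -> val=6, acc = 23 + 6*2 = 35, yield 35.
Therefore res = 35.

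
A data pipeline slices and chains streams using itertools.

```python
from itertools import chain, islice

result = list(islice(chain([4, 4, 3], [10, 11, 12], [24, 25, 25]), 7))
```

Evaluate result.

Step 1: chain([4, 4, 3], [10, 11, 12], [24, 25, 25]) = [4, 4, 3, 10, 11, 12, 24, 25, 25].
Step 2: islice takes first 7 elements: [4, 4, 3, 10, 11, 12, 24].
Therefore result = [4, 4, 3, 10, 11, 12, 24].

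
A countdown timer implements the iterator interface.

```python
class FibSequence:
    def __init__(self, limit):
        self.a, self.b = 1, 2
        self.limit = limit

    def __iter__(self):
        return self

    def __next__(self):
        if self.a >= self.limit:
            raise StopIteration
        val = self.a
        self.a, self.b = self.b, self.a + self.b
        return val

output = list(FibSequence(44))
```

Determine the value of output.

Step 1: Fibonacci-like sequence (a=1, b=2) until >= 44:
  Yield 1, then a,b = 2,3
  Yield 2, then a,b = 3,5
  Yield 3, then a,b = 5,8
  Yield 5, then a,b = 8,13
  Yield 8, then a,b = 13,21
  Yield 13, then a,b = 21,34
  Yield 21, then a,b = 34,55
  Yield 34, then a,b = 55,89
Step 2: 55 >= 44, stop.
Therefore output = [1, 2, 3, 5, 8, 13, 21, 34].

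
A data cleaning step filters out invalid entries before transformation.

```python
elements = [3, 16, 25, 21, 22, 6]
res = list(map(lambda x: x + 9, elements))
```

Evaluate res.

Step 1: Apply lambda x: x + 9 to each element:
  3 -> 12
  16 -> 25
  25 -> 34
  21 -> 30
  22 -> 31
  6 -> 15
Therefore res = [12, 25, 34, 30, 31, 15].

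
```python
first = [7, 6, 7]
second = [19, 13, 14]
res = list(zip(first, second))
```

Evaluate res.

Step 1: zip pairs elements at same index:
  Index 0: (7, 19)
  Index 1: (6, 13)
  Index 2: (7, 14)
Therefore res = [(7, 19), (6, 13), (7, 14)].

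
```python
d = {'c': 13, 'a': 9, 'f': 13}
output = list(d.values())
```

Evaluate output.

Step 1: d.values() returns the dictionary values in insertion order.
Therefore output = [13, 9, 13].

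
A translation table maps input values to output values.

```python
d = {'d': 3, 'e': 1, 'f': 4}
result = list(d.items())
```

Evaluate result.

Step 1: d.items() returns (key, value) pairs in insertion order.
Therefore result = [('d', 3), ('e', 1), ('f', 4)].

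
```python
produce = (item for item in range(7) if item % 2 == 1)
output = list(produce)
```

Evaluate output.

Step 1: Filter range(7) keeping only odd values:
  item=0: even, excluded
  item=1: odd, included
  item=2: even, excluded
  item=3: odd, included
  item=4: even, excluded
  item=5: odd, included
  item=6: even, excluded
Therefore output = [1, 3, 5].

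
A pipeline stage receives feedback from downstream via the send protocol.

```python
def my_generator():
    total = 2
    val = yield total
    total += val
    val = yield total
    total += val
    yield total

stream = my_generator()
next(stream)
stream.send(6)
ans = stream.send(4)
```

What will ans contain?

Step 1: next() -> yield total=2.
Step 2: send(6) -> val=6, total = 2+6 = 8, yield 8.
Step 3: send(4) -> val=4, total = 8+4 = 12, yield 12.
Therefore ans = 12.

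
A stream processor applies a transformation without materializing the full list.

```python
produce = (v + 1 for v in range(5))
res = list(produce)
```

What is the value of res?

Step 1: For each v in range(5), compute v+1:
  v=0: 0+1 = 1
  v=1: 1+1 = 2
  v=2: 2+1 = 3
  v=3: 3+1 = 4
  v=4: 4+1 = 5
Therefore res = [1, 2, 3, 4, 5].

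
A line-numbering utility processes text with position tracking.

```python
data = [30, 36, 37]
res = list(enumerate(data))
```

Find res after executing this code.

Step 1: enumerate pairs each element with its index:
  (0, 30)
  (1, 36)
  (2, 37)
Therefore res = [(0, 30), (1, 36), (2, 37)].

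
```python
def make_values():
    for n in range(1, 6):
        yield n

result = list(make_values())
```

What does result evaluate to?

Step 1: The generator yields each value from range(1, 6).
Step 2: list() consumes all yields: [1, 2, 3, 4, 5].
Therefore result = [1, 2, 3, 4, 5].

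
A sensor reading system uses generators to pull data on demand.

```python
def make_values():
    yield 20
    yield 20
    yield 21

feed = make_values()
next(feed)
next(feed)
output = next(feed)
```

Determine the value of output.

Step 1: make_values() creates a generator.
Step 2: next(feed) yields 20 (consumed and discarded).
Step 3: next(feed) yields 20 (consumed and discarded).
Step 4: next(feed) yields 21, assigned to output.
Therefore output = 21.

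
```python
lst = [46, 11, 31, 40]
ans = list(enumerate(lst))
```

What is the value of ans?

Step 1: enumerate pairs each element with its index:
  (0, 46)
  (1, 11)
  (2, 31)
  (3, 40)
Therefore ans = [(0, 46), (1, 11), (2, 31), (3, 40)].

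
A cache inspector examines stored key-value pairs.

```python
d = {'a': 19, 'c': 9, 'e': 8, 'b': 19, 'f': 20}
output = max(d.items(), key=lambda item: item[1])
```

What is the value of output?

Step 1: Find item with maximum value:
  ('a', 19)
  ('c', 9)
  ('e', 8)
  ('b', 19)
  ('f', 20)
Step 2: Maximum value is 20 at key 'f'.
Therefore output = ('f', 20).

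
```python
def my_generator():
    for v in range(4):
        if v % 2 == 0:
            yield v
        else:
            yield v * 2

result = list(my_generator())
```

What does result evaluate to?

Step 1: For each v in range(4), yield v if even, else v*2:
  v=0 (even): yield 0
  v=1 (odd): yield 1*2 = 2
  v=2 (even): yield 2
  v=3 (odd): yield 3*2 = 6
Therefore result = [0, 2, 2, 6].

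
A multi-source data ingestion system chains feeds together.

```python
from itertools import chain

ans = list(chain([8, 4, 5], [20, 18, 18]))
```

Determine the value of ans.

Step 1: chain() concatenates iterables: [8, 4, 5] + [20, 18, 18].
Therefore ans = [8, 4, 5, 20, 18, 18].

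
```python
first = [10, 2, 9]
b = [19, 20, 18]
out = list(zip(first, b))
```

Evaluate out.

Step 1: zip pairs elements at same index:
  Index 0: (10, 19)
  Index 1: (2, 20)
  Index 2: (9, 18)
Therefore out = [(10, 19), (2, 20), (9, 18)].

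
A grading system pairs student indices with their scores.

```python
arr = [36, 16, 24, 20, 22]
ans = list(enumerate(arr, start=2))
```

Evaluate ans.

Step 1: enumerate with start=2:
  (2, 36)
  (3, 16)
  (4, 24)
  (5, 20)
  (6, 22)
Therefore ans = [(2, 36), (3, 16), (4, 24), (5, 20), (6, 22)].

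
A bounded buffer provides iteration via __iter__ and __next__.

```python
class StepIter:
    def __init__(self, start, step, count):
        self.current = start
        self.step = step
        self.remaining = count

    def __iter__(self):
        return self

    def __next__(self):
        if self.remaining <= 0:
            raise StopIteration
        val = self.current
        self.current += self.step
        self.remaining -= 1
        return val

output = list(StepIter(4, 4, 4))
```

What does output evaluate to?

Step 1: StepIter starts at 4, increments by 4, for 4 steps:
  Yield 4, then current += 4
  Yield 8, then current += 4
  Yield 12, then current += 4
  Yield 16, then current += 4
Therefore output = [4, 8, 12, 16].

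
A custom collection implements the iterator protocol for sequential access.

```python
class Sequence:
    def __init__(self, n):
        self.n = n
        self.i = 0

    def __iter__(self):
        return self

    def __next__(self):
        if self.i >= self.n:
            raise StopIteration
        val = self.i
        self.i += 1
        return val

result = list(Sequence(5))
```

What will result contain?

Step 1: Sequence(5) creates an iterator counting 0 to 4.
Step 2: list() consumes all values: [0, 1, 2, 3, 4].
Therefore result = [0, 1, 2, 3, 4].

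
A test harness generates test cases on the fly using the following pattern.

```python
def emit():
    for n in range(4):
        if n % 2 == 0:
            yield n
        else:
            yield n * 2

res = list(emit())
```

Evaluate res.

Step 1: For each n in range(4), yield n if even, else n*2:
  n=0 (even): yield 0
  n=1 (odd): yield 1*2 = 2
  n=2 (even): yield 2
  n=3 (odd): yield 3*2 = 6
Therefore res = [0, 2, 2, 6].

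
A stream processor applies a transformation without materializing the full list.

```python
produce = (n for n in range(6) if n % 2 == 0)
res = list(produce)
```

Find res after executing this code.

Step 1: Filter range(6) keeping only even values:
  n=0: even, included
  n=1: odd, excluded
  n=2: even, included
  n=3: odd, excluded
  n=4: even, included
  n=5: odd, excluded
Therefore res = [0, 2, 4].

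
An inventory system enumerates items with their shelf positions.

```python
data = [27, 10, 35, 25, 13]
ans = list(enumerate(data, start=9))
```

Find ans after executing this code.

Step 1: enumerate with start=9:
  (9, 27)
  (10, 10)
  (11, 35)
  (12, 25)
  (13, 13)
Therefore ans = [(9, 27), (10, 10), (11, 35), (12, 25), (13, 13)].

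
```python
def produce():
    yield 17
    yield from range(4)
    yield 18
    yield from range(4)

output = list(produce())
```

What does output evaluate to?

Step 1: Trace yields in order:
  yield 17
  yield 0
  yield 1
  yield 2
  yield 3
  yield 18
  yield 0
  yield 1
  yield 2
  yield 3
Therefore output = [17, 0, 1, 2, 3, 18, 0, 1, 2, 3].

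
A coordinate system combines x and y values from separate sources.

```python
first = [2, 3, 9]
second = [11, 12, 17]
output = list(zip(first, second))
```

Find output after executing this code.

Step 1: zip pairs elements at same index:
  Index 0: (2, 11)
  Index 1: (3, 12)
  Index 2: (9, 17)
Therefore output = [(2, 11), (3, 12), (9, 17)].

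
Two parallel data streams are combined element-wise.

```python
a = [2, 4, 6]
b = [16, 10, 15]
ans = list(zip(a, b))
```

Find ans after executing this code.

Step 1: zip pairs elements at same index:
  Index 0: (2, 16)
  Index 1: (4, 10)
  Index 2: (6, 15)
Therefore ans = [(2, 16), (4, 10), (6, 15)].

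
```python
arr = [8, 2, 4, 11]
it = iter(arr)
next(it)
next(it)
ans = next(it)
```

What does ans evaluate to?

Step 1: Create iterator over [8, 2, 4, 11].
Step 2: next() consumes 8.
Step 3: next() consumes 2.
Step 4: next() returns 4.
Therefore ans = 4.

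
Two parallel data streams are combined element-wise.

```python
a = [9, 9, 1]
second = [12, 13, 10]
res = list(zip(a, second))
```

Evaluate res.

Step 1: zip pairs elements at same index:
  Index 0: (9, 12)
  Index 1: (9, 13)
  Index 2: (1, 10)
Therefore res = [(9, 12), (9, 13), (1, 10)].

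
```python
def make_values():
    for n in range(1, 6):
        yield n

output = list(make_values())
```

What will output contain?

Step 1: The generator yields each value from range(1, 6).
Step 2: list() consumes all yields: [1, 2, 3, 4, 5].
Therefore output = [1, 2, 3, 4, 5].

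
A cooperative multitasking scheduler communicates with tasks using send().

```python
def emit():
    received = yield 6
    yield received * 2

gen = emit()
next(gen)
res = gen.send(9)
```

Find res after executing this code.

Step 1: next(gen) advances to first yield, producing 6.
Step 2: send(9) resumes, received = 9.
Step 3: yield received * 2 = 9 * 2 = 18.
Therefore res = 18.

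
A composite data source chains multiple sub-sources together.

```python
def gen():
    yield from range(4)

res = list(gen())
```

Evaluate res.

Step 1: yield from delegates to the iterable, yielding each element.
Step 2: Collected values: [0, 1, 2, 3].
Therefore res = [0, 1, 2, 3].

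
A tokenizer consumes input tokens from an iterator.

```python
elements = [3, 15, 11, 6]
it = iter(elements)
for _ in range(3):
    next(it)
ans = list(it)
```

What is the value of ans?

Step 1: Create iterator over [3, 15, 11, 6].
Step 2: Advance 3 positions (consuming [3, 15, 11]).
Step 3: list() collects remaining elements: [6].
Therefore ans = [6].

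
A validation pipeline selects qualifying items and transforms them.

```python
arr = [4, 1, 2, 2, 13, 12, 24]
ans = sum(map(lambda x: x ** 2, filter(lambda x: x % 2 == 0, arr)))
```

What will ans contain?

Step 1: Filter even numbers from [4, 1, 2, 2, 13, 12, 24]: [4, 2, 2, 12, 24]
Step 2: Square each: [16, 4, 4, 144, 576]
Step 3: Sum = 744.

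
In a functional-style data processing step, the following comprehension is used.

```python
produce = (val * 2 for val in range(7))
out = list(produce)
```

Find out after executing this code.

Step 1: For each val in range(7), compute val*2:
  val=0: 0*2 = 0
  val=1: 1*2 = 2
  val=2: 2*2 = 4
  val=3: 3*2 = 6
  val=4: 4*2 = 8
  val=5: 5*2 = 10
  val=6: 6*2 = 12
Therefore out = [0, 2, 4, 6, 8, 10, 12].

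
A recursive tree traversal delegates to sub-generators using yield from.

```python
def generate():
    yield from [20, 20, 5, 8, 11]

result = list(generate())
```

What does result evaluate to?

Step 1: yield from delegates to the iterable, yielding each element.
Step 2: Collected values: [20, 20, 5, 8, 11].
Therefore result = [20, 20, 5, 8, 11].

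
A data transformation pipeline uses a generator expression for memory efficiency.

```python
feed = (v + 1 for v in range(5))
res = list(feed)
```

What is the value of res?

Step 1: For each v in range(5), compute v+1:
  v=0: 0+1 = 1
  v=1: 1+1 = 2
  v=2: 2+1 = 3
  v=3: 3+1 = 4
  v=4: 4+1 = 5
Therefore res = [1, 2, 3, 4, 5].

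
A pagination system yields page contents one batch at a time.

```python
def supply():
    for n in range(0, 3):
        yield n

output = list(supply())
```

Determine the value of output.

Step 1: The generator yields each value from range(0, 3).
Step 2: list() consumes all yields: [0, 1, 2].
Therefore output = [0, 1, 2].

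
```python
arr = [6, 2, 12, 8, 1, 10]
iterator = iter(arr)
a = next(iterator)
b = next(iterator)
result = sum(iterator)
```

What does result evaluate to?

Step 1: Create iterator over [6, 2, 12, 8, 1, 10].
Step 2: a = next() = 6, b = next() = 2.
Step 3: sum() of remaining [12, 8, 1, 10] = 31.
Therefore result = 31.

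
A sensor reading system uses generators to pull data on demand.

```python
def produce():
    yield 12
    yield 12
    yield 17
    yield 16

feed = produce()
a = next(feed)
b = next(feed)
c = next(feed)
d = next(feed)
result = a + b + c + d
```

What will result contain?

Step 1: Create generator and consume all values:
  a = next(feed) = 12
  b = next(feed) = 12
  c = next(feed) = 17
  d = next(feed) = 16
Step 2: result = 12 + 12 + 17 + 16 = 57.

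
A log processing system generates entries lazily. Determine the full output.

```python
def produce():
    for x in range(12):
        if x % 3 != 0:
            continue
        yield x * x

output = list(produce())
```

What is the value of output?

Step 1: Only yield x**2 when x is divisible by 3:
  x=0: 0 % 3 == 0, yield 0**2 = 0
  x=3: 3 % 3 == 0, yield 3**2 = 9
  x=6: 6 % 3 == 0, yield 6**2 = 36
  x=9: 9 % 3 == 0, yield 9**2 = 81
Therefore output = [0, 9, 36, 81].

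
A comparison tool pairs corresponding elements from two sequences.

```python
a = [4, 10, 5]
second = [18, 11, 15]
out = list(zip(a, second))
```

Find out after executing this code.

Step 1: zip pairs elements at same index:
  Index 0: (4, 18)
  Index 1: (10, 11)
  Index 2: (5, 15)
Therefore out = [(4, 18), (10, 11), (5, 15)].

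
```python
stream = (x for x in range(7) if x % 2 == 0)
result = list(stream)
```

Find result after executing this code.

Step 1: Filter range(7) keeping only even values:
  x=0: even, included
  x=1: odd, excluded
  x=2: even, included
  x=3: odd, excluded
  x=4: even, included
  x=5: odd, excluded
  x=6: even, included
Therefore result = [0, 2, 4, 6].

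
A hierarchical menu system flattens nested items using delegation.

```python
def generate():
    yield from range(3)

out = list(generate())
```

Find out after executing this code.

Step 1: yield from delegates to the iterable, yielding each element.
Step 2: Collected values: [0, 1, 2].
Therefore out = [0, 1, 2].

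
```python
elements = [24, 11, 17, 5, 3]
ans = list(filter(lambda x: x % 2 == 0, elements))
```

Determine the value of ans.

Step 1: Filter elements divisible by 2:
  24 % 2 = 0: kept
  11 % 2 = 1: removed
  17 % 2 = 1: removed
  5 % 2 = 1: removed
  3 % 2 = 1: removed
Therefore ans = [24].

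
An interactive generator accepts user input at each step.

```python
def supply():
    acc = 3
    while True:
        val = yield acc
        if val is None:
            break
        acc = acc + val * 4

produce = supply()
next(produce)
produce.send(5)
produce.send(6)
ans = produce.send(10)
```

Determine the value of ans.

Step 1: next() -> yield acc=3.
Step 2: send(5) -> val=5, acc = 3 + 5*4 = 23, yield 23.
Step 3: send(6) -> val=6, acc = 23 + 6*4 = 47, yield 47.
Step 4: send(10) -> val=10, acc = 47 + 10*4 = 87, yield 87.
Therefore ans = 87.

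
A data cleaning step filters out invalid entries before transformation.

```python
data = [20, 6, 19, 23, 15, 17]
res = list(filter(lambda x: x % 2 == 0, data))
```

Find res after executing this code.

Step 1: Filter elements divisible by 2:
  20 % 2 = 0: kept
  6 % 2 = 0: kept
  19 % 2 = 1: removed
  23 % 2 = 1: removed
  15 % 2 = 1: removed
  17 % 2 = 1: removed
Therefore res = [20, 6].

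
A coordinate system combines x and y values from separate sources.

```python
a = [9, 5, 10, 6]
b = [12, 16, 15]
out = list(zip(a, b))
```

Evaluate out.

Step 1: zip stops at shortest (len(a)=4, len(b)=3):
  Index 0: (9, 12)
  Index 1: (5, 16)
  Index 2: (10, 15)
Step 2: Last element of a (6) has no pair, dropped.
Therefore out = [(9, 12), (5, 16), (10, 15)].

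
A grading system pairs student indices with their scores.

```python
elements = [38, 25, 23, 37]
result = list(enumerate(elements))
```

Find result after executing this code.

Step 1: enumerate pairs each element with its index:
  (0, 38)
  (1, 25)
  (2, 23)
  (3, 37)
Therefore result = [(0, 38), (1, 25), (2, 23), (3, 37)].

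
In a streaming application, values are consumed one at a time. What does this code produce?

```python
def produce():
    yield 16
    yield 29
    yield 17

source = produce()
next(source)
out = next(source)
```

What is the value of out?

Step 1: produce() creates a generator.
Step 2: next(source) yields 16 (consumed and discarded).
Step 3: next(source) yields 29, assigned to out.
Therefore out = 29.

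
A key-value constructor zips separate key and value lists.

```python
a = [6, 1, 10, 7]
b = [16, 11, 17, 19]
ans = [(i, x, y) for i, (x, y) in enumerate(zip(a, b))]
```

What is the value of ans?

Step 1: enumerate(zip(a, b)) gives index with paired elements:
  i=0: (6, 16)
  i=1: (1, 11)
  i=2: (10, 17)
  i=3: (7, 19)
Therefore ans = [(0, 6, 16), (1, 1, 11), (2, 10, 17), (3, 7, 19)].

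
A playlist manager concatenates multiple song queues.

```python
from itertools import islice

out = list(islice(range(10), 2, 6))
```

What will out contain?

Step 1: islice(range(10), 2, 6) takes elements at indices [2, 6).
Step 2: Elements: [2, 3, 4, 5].
Therefore out = [2, 3, 4, 5].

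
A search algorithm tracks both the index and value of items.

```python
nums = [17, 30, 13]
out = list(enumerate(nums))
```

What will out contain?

Step 1: enumerate pairs each element with its index:
  (0, 17)
  (1, 30)
  (2, 13)
Therefore out = [(0, 17), (1, 30), (2, 13)].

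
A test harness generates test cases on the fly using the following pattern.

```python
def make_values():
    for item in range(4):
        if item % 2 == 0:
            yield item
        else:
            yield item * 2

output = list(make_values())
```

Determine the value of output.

Step 1: For each item in range(4), yield item if even, else item*2:
  item=0 (even): yield 0
  item=1 (odd): yield 1*2 = 2
  item=2 (even): yield 2
  item=3 (odd): yield 3*2 = 6
Therefore output = [0, 2, 2, 6].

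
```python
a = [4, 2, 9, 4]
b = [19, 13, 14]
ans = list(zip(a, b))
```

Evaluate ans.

Step 1: zip stops at shortest (len(a)=4, len(b)=3):
  Index 0: (4, 19)
  Index 1: (2, 13)
  Index 2: (9, 14)
Step 2: Last element of a (4) has no pair, dropped.
Therefore ans = [(4, 19), (2, 13), (9, 14)].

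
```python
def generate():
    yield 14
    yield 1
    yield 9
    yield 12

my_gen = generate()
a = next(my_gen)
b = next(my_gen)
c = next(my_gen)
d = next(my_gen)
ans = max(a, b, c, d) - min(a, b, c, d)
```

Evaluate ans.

Step 1: Create generator and consume all values:
  a = next(my_gen) = 14
  b = next(my_gen) = 1
  c = next(my_gen) = 9
  d = next(my_gen) = 12
Step 2: max = 14, min = 1, ans = 14 - 1 = 13.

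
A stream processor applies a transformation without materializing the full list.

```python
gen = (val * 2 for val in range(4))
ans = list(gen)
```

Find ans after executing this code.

Step 1: For each val in range(4), compute val*2:
  val=0: 0*2 = 0
  val=1: 1*2 = 2
  val=2: 2*2 = 4
  val=3: 3*2 = 6
Therefore ans = [0, 2, 4, 6].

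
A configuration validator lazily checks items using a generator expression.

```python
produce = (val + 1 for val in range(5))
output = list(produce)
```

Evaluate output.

Step 1: For each val in range(5), compute val+1:
  val=0: 0+1 = 1
  val=1: 1+1 = 2
  val=2: 2+1 = 3
  val=3: 3+1 = 4
  val=4: 4+1 = 5
Therefore output = [1, 2, 3, 4, 5].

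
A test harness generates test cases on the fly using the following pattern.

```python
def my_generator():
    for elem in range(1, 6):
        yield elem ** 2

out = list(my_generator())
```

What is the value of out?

Step 1: For each elem in range(1, 6), yield elem**2:
  elem=1: yield 1**2 = 1
  elem=2: yield 2**2 = 4
  elem=3: yield 3**2 = 9
  elem=4: yield 4**2 = 16
  elem=5: yield 5**2 = 25
Therefore out = [1, 4, 9, 16, 25].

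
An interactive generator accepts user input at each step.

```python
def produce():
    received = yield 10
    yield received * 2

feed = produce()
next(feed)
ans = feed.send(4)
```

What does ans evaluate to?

Step 1: next(feed) advances to first yield, producing 10.
Step 2: send(4) resumes, received = 4.
Step 3: yield received * 2 = 4 * 2 = 8.
Therefore ans = 8.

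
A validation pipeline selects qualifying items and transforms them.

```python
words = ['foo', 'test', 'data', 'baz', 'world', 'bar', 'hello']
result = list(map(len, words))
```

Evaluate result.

Step 1: Map len() to each word:
  'foo' -> 3
  'test' -> 4
  'data' -> 4
  'baz' -> 3
  'world' -> 5
  'bar' -> 3
  'hello' -> 5
Therefore result = [3, 4, 4, 3, 5, 3, 5].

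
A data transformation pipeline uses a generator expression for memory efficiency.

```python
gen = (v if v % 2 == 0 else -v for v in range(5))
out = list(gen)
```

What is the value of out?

Step 1: For each v in range(5), yield v if even, else -v:
  v=0: even, yield 0
  v=1: odd, yield -1
  v=2: even, yield 2
  v=3: odd, yield -3
  v=4: even, yield 4
Therefore out = [0, -1, 2, -3, 4].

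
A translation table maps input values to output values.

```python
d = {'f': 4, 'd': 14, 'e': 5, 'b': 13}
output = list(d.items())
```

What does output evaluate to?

Step 1: d.items() returns (key, value) pairs in insertion order.
Therefore output = [('f', 4), ('d', 14), ('e', 5), ('b', 13)].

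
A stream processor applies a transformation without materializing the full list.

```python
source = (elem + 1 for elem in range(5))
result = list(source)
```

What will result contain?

Step 1: For each elem in range(5), compute elem+1:
  elem=0: 0+1 = 1
  elem=1: 1+1 = 2
  elem=2: 2+1 = 3
  elem=3: 3+1 = 4
  elem=4: 4+1 = 5
Therefore result = [1, 2, 3, 4, 5].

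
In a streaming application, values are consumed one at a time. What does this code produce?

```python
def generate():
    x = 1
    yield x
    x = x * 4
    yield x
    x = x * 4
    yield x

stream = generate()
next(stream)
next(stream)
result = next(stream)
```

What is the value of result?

Step 1: Trace through generator execution:
  Yield 1: x starts at 1, yield 1
  Yield 2: x = 1 * 4 = 4, yield 4
  Yield 3: x = 4 * 4 = 16, yield 16
Step 2: First next() gets 1, second next() gets the second value, third next() yields 16.
Therefore result = 16.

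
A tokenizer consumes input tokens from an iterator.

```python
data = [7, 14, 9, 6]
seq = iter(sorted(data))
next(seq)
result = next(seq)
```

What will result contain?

Step 1: sorted([7, 14, 9, 6]) = [6, 7, 9, 14].
Step 2: Create iterator and skip 1 elements.
Step 3: next() returns 7.
Therefore result = 7.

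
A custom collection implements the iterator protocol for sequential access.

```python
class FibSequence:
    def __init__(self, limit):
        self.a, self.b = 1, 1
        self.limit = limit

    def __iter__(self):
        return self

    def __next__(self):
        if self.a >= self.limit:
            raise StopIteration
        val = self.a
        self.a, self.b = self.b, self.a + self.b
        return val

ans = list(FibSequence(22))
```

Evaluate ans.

Step 1: Fibonacci-like sequence (a=1, b=1) until >= 22:
  Yield 1, then a,b = 1,2
  Yield 1, then a,b = 2,3
  Yield 2, then a,b = 3,5
  Yield 3, then a,b = 5,8
  Yield 5, then a,b = 8,13
  Yield 8, then a,b = 13,21
  Yield 13, then a,b = 21,34
  Yield 21, then a,b = 34,55
Step 2: 34 >= 22, stop.
Therefore ans = [1, 1, 2, 3, 5, 8, 13, 21].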